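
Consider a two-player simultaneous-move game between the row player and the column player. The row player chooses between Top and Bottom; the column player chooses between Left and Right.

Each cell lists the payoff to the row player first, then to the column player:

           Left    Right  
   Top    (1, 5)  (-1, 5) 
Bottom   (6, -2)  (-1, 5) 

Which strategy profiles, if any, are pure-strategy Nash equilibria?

(Top, Right) and (Bottom, Right)

(Top, Left): the row player prefers Bottom (6 > 1) — not an equilibrium.
(Top, Right): the row player gets -1 ≥ -1 from Bottom, and the column player gets 5 ≥ 5 from Left — Nash equilibrium.
(Bottom, Left): the column player prefers Right (5 > -2) — not an equilibrium.
(Bottom, Right): the row player gets -1 ≥ -1 from Top, and the column player gets 5 ≥ -2 from Left — Nash equilibrium.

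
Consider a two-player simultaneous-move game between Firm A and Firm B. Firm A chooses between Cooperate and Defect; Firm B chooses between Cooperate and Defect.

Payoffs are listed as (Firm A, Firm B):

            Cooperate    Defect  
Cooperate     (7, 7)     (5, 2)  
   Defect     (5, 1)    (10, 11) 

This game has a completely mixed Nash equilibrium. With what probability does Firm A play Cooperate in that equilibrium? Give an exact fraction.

2/3

Let r be the probability that Firm A plays Cooperate. In a completely mixed equilibrium, Firm B must be indifferent between Cooperate and Defect.
Firm B's expected payoff from Cooperate is 7r + (1−r); from Defect it is 2r + 11(1−r).
Setting these equal: 6r + 1 = −9r + 11, so r = 2/3.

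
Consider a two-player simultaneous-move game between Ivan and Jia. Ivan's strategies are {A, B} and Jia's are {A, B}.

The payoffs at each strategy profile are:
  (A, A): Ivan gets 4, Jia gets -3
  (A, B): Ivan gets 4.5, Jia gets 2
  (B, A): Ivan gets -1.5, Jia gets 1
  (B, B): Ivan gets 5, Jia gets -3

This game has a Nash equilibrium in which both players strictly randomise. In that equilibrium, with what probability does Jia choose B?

Let c be the probability that Jia plays A. In a completely mixed equilibrium, Ivan must be indifferent between A and B.
Ivan's expected payoff from A is 4c + 4.5(1−c); from B it is −1.5c + 5(1−c).
Setting these equal: −0.5c + 4.5 = −6.5c + 5, so c = 1/12.
Therefore Jia plays B with probability 1 − 1/12 = 11/12.

11/12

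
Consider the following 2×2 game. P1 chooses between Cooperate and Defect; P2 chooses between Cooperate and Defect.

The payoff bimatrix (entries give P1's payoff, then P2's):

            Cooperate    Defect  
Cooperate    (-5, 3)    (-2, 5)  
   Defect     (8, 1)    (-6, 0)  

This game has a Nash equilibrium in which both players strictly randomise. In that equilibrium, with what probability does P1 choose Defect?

2/3

Let p be the probability that P1 plays Cooperate. In a completely mixed equilibrium, P2 must be indifferent between Cooperate and Defect.
P2's expected payoff from Cooperate is 3p + (1−p); from Defect it is 5p.
Setting these equal: 2p + 1 = 5p, so p = 1/3.
Therefore P1 plays Defect with probability 1 − 1/3 = 2/3.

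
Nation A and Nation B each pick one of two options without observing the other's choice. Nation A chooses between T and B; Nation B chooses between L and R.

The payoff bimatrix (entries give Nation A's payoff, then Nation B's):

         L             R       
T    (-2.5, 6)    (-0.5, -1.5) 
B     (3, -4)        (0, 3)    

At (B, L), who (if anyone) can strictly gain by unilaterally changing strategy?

Nation B

Nation A at (B, L) earns 3; deviating to T yields -2.5 — not better.
Nation B earns -4; deviating to R yields 3 — a strict improvement.
Only Nation B has a strictly profitable deviation.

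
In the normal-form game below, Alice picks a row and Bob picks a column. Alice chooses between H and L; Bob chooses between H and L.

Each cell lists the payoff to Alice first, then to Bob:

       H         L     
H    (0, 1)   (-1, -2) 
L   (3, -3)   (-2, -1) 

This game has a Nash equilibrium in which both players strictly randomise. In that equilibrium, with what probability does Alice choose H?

Let p be the probability that Alice plays H. In a completely mixed equilibrium, Bob must be indifferent between H and L.
Bob's expected payoff from H is p − 3(1−p); from L it is −2p − (1−p).
Setting these equal: 4p − 3 = −p − 1, so p = 2/5.

2/5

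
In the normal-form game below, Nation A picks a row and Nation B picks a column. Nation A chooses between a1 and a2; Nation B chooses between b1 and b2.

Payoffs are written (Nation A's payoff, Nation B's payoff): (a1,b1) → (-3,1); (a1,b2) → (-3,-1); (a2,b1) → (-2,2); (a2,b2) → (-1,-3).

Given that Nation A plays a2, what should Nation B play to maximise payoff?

Against a2, Nation B earns 2 from b1 and -3 from b2.
So b1 is the best response.

b1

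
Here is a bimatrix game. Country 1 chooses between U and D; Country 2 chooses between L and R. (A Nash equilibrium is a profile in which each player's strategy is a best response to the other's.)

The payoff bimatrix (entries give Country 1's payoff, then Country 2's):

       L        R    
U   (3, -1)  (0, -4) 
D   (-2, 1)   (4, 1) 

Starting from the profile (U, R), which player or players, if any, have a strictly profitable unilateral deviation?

Country 1 at (U, R) earns 0; deviating to D yields 4 — a strict improvement.
Country 2 earns -4; deviating to L yields -1 — a strict improvement.
Both Country 1 and Country 2 have strictly profitable deviations.

Both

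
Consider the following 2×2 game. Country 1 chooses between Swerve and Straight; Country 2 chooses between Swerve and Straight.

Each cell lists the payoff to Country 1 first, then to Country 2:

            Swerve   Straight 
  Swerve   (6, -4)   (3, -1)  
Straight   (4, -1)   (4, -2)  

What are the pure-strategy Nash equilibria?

none

(Swerve, Swerve): Country 2 prefers Straight (-1 > -4) — not an equilibrium.
(Swerve, Straight): Country 1 prefers Straight (4 > 3) — not an equilibrium.
(Straight, Swerve): Country 1 prefers Swerve (6 > 4) — not an equilibrium.
(Straight, Straight): Country 2 prefers Swerve (-1 > -2) — not an equilibrium.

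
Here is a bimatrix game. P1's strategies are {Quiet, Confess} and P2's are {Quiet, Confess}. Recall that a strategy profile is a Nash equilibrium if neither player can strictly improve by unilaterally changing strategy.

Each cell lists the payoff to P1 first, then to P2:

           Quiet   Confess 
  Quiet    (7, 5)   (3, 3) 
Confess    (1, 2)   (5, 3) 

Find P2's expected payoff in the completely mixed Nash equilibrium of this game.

First find p, the probability P1 plays Quiet, from P2's indifference between Quiet and Confess: 5p + 2(1−p) = 3p + 3(1−p), giving p = 1/3.
Since P2 is indifferent in equilibrium, P2's expected payoff equals the payoff from either column against (1/3, 2/3). Using Quiet: 5(1/3) + 2(2/3) = 3.

3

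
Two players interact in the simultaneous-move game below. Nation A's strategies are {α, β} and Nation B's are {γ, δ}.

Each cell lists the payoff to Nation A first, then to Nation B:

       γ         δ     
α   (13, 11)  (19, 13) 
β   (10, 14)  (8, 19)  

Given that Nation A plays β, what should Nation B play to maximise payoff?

δ

Against β, Nation B earns 14 from γ and 19 from δ.
So δ is the best response.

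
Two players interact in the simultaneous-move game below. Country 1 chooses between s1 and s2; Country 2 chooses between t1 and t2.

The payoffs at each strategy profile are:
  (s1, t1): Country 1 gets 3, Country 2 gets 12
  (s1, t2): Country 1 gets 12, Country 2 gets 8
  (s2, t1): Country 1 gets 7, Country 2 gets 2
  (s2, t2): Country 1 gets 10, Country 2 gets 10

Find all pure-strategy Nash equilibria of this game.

(s1, t1): Country 1 prefers s2 (7 > 3) — not an equilibrium.
(s1, t2): Country 2 prefers t1 (12 > 8) — not an equilibrium.
(s2, t1): Country 2 prefers t2 (10 > 2) — not an equilibrium.
(s2, t2): Country 1 prefers s1 (12 > 10) — not an equilibrium.

none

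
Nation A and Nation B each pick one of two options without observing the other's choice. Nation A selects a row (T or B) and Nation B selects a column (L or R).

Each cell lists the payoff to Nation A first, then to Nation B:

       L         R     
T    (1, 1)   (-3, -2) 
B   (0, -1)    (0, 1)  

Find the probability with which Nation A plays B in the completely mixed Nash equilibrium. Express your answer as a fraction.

Let p be the probability that Nation A plays T. In a completely mixed equilibrium, Nation B must be indifferent between L and R.
Nation B's expected payoff from L is p − (1−p); from R it is −2p + (1−p).
Setting these equal: 2p − 1 = −3p + 1, so p = 2/5.
Therefore Nation A plays B with probability 1 − 2/5 = 3/5.

3/5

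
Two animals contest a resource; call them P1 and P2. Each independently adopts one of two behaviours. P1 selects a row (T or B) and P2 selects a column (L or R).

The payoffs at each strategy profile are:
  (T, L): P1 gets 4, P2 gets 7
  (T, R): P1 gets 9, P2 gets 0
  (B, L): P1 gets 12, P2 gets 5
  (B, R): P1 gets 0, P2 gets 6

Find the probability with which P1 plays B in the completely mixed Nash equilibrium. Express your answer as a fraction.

Let x be the probability that P1 plays T. In a completely mixed equilibrium, P2 must be indifferent between L and R.
P2's expected payoff from L is 7x + 5(1−x); from R it is 6(1−x).
Setting these equal: 2x + 5 = −6x + 6, so x = 1/8.
Therefore P1 plays B with probability 1 − 1/8 = 7/8.

7/8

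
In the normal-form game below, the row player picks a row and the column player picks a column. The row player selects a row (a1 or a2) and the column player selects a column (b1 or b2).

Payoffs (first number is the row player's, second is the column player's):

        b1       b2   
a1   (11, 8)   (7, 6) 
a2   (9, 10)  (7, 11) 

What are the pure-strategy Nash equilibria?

(a1, b1) and (a2, b2)

(a1, b1): the row player gets 11 ≥ 9 from a2, and the column player gets 8 ≥ 6 from b2 — Nash equilibrium.
(a1, b2): the column player prefers b1 (8 > 6) — not an equilibrium.
(a2, b1): the row player prefers a1 (11 > 9); the column player prefers b2 (11 > 10) — not an equilibrium.
(a2, b2): the row player gets 7 ≥ 7 from a1, and the column player gets 11 ≥ 10 from b1 — Nash equilibrium.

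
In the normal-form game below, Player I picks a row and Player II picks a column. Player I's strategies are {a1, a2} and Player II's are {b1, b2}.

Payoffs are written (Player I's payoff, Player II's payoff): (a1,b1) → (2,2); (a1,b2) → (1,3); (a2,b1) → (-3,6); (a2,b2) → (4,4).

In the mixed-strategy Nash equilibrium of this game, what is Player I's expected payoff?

11/8

First find q, the probability Player II plays b1, from Player I's indifference between a1 and a2: 2q + (1−q) = −3q + 4(1−q), giving q = 3/8.
Since Player I is indifferent in equilibrium, Player I's expected payoff equals the payoff from either row against (3/8, 5/8). Using a1: 2(3/8) + (5/8) = 11/8.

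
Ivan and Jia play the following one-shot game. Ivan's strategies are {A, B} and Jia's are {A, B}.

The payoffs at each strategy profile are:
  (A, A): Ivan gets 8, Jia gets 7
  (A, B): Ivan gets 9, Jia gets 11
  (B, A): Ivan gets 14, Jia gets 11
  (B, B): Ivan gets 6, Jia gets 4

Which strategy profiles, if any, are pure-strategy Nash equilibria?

(A, A): Ivan prefers B (14 > 8); Jia prefers B (11 > 7) — not an equilibrium.
(A, B): Ivan gets 9 ≥ 6 from B, and Jia gets 11 ≥ 7 from A — Nash equilibrium.
(B, A): Ivan gets 14 ≥ 8 from A, and Jia gets 11 ≥ 4 from B — Nash equilibrium.
(B, B): Ivan prefers A (9 > 6); Jia prefers A (11 > 4) — not an equilibrium.

(A, B) and (B, A)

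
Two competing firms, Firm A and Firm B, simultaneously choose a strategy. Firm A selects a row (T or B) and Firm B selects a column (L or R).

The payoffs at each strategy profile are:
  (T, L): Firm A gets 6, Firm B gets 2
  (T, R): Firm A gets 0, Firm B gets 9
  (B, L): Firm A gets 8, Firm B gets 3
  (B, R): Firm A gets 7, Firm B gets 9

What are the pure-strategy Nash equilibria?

(B, R)

(T, L): Firm A prefers B (8 > 6); Firm B prefers R (9 > 2) — not an equilibrium.
(T, R): Firm A prefers B (7 > 0) — not an equilibrium.
(B, L): Firm B prefers R (9 > 3) — not an equilibrium.
(B, R): Firm A gets 7 ≥ 0 from T, and Firm B gets 9 ≥ 3 from L — Nash equilibrium.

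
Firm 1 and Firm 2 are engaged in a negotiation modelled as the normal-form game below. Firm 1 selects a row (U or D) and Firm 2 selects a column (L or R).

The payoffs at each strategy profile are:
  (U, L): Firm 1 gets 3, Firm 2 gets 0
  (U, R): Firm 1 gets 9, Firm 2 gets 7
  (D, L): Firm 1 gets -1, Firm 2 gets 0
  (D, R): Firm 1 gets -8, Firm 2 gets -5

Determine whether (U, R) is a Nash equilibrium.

At (U, R), Firm 1 earns 9; switching to D would give -8, so Firm 1 has no profitable deviation.
Firm 2 earns 7; switching to L would give 0, so Firm 2 has no profitable deviation.
Neither player can gain by a unilateral deviation, so this profile is a Nash equilibrium.

Yes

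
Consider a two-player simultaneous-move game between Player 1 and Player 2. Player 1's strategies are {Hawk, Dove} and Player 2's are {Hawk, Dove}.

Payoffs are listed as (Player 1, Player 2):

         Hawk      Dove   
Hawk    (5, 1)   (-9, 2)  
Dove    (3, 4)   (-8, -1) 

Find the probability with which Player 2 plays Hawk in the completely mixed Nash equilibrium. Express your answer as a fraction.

1/3

Let c be the probability that Player 2 plays Hawk. In a completely mixed equilibrium, Player 1 must be indifferent between Hawk and Dove.
Player 1's expected payoff from Hawk is 5c − 9(1−c); from Dove it is 3c − 8(1−c).
Setting these equal: 14c − 9 = 11c − 8, so c = 1/3.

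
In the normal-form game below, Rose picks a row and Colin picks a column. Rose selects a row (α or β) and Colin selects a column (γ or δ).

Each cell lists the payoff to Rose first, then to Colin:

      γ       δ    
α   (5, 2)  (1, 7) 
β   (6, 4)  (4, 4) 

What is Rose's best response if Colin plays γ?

β

Against γ, Rose earns 5 from α and 6 from β.
So β is the best response.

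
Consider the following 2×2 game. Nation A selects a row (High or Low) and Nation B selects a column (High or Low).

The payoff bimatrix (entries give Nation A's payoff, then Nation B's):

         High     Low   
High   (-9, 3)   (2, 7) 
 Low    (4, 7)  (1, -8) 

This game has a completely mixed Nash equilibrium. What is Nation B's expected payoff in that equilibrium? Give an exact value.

73/19

First find x, the probability Nation A plays High, from Nation B's indifference between High and Low: 3x + 7(1−x) = 7x − 8(1−x), giving x = 15/19.
Since Nation B is indifferent in equilibrium, Nation B's expected payoff equals the payoff from either column against (15/19, 4/19). Using High: 3(15/19) + 7(4/19) = 73/19.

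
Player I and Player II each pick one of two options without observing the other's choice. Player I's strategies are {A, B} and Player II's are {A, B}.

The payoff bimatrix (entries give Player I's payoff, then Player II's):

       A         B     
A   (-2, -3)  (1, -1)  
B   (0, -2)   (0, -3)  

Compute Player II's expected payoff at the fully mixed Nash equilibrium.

First find p, the probability Player I plays A, from Player II's indifference between A and B: −3p − 2(1−p) = −p − 3(1−p), giving p = 1/3.
Since Player II is indifferent in equilibrium, Player II's expected payoff equals the payoff from either column against (1/3, 2/3). Using A: −3(1/3) − 2(2/3) = -7/3.

-7/3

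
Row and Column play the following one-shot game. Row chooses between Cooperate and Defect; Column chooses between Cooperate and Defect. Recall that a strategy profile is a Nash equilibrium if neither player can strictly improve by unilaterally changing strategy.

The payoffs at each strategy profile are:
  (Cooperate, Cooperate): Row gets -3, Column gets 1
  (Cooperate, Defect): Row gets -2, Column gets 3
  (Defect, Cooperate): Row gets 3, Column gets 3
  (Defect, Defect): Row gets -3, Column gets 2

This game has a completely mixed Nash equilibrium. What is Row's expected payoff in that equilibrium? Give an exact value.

First find q, the probability Column plays Cooperate, from Row's indifference between Cooperate and Defect: −3q − 2(1−q) = 3q − 3(1−q), giving q = 1/7.
Since Row is indifferent in equilibrium, Row's expected payoff equals the payoff from either row against (1/7, 6/7). Using Cooperate: −3(1/7) − 2(6/7) = -15/7.

-15/7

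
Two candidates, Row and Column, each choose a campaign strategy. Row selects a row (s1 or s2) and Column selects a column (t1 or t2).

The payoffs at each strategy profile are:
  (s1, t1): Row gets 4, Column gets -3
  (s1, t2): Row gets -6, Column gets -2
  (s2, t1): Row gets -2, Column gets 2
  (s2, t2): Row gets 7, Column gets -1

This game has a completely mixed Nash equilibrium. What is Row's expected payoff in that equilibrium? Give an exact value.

16/19

First find y, the probability Column plays t1, from Row's indifference between s1 and s2: 4y − 6(1−y) = −2y + 7(1−y), giving y = 13/19.
Since Row is indifferent in equilibrium, Row's expected payoff equals the payoff from either row against (13/19, 6/19). Using s1: 4(13/19) − 6(6/19) = 16/19.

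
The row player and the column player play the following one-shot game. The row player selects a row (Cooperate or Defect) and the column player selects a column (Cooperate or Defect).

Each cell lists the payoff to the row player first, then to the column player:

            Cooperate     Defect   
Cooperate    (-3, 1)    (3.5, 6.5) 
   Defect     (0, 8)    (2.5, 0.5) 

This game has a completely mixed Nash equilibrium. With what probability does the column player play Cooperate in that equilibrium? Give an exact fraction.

Let q be the probability that the column player plays Cooperate. In a completely mixed equilibrium, the row player must be indifferent between Cooperate and Defect.
The row player's expected payoff from Cooperate is −3q + 3.5(1−q); from Defect it is 2.5(1−q).
Setting these equal: −6.5q + 3.5 = −2.5q + 2.5, so q = 1/4.

1/4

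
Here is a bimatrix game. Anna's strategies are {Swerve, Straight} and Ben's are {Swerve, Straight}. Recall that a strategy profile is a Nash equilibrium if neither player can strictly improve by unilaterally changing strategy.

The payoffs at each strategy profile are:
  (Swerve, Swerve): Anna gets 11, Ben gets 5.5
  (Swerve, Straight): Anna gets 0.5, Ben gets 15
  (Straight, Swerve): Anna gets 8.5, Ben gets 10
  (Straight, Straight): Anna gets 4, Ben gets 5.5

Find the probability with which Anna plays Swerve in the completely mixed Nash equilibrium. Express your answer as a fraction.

9/28

Let p be the probability that Anna plays Swerve. In a completely mixed equilibrium, Ben must be indifferent between Swerve and Straight.
Ben's expected payoff from Swerve is 5.5p + 10(1−p); from Straight it is 15p + 5.5(1−p).
Setting these equal: −4.5p + 10 = 9.5p + 5.5, so p = 9/28.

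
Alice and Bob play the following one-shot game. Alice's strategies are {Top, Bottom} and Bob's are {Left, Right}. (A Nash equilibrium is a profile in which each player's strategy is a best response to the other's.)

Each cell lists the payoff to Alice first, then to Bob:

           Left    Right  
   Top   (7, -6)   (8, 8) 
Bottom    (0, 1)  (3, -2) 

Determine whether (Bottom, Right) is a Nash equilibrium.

No

At (Bottom, Right), Alice earns 3; switching to Top would give 8, so Alice would deviate.
Bob earns -2; switching to Left would give 1, so Bob would deviate.
Since at least one player can profitably deviate, this is not a Nash equilibrium.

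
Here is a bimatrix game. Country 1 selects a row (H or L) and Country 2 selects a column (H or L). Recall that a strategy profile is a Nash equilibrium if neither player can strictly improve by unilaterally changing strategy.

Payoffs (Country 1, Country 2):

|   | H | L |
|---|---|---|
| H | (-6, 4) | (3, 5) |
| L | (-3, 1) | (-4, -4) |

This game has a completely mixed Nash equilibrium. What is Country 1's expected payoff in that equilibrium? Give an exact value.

First find y, the probability Country 2 plays H, from Country 1's indifference between H and L: −6y + 3(1−y) = −3y − 4(1−y), giving y = 7/10.
Since Country 1 is indifferent in equilibrium, Country 1's expected payoff equals the payoff from either row against (7/10, 3/10). Using H: −6(7/10) + 3(3/10) = -33/10.

-33/10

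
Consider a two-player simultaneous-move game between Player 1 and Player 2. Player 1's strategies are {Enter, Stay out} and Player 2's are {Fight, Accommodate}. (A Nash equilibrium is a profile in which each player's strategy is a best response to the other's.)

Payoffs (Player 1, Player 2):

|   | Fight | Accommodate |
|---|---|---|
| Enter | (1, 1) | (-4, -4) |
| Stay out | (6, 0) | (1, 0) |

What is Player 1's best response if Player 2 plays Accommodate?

Against Accommodate, Player 1 earns -4 from Enter and 1 from Stay out.
So Stay out is the best response.

Stay out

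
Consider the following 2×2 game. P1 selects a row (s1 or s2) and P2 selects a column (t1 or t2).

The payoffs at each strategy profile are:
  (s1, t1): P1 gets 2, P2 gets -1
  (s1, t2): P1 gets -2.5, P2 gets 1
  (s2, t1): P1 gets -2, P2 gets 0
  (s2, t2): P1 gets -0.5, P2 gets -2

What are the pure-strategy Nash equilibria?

(s1, t1): P2 prefers t2 (1 > -1) — not an equilibrium.
(s1, t2): P1 prefers s2 (-0.5 > -2.5) — not an equilibrium.
(s2, t1): P1 prefers s1 (2 > -2) — not an equilibrium.
(s2, t2): P2 prefers t1 (0 > -2) — not an equilibrium.

none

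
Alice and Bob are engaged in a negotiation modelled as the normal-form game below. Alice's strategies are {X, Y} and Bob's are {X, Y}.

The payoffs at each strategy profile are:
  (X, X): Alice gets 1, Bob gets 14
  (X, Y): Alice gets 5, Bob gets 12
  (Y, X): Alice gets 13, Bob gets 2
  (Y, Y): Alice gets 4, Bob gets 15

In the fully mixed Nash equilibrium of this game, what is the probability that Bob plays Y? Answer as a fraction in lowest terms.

Let c be the probability that Bob plays X. In a completely mixed equilibrium, Alice must be indifferent between X and Y.
Alice's expected payoff from X is c + 5(1−c); from Y it is 13c + 4(1−c).
Setting these equal: −4c + 5 = 9c + 4, so c = 1/13.
Therefore Bob plays Y with probability 1 − 1/13 = 12/13.

12/13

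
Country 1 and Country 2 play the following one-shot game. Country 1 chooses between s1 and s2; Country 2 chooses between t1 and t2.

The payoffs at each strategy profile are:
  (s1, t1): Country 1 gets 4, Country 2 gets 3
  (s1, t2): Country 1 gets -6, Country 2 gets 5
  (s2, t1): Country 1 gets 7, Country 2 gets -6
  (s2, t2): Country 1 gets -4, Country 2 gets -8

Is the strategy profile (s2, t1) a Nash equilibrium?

Yes

At (s2, t1), Country 1 earns 7; switching to s1 would give 4, so Country 1 has no profitable deviation.
Country 2 earns -6; switching to t2 would give -8, so Country 2 has no profitable deviation.
Neither player can gain by a unilateral deviation, so this profile is a Nash equilibrium.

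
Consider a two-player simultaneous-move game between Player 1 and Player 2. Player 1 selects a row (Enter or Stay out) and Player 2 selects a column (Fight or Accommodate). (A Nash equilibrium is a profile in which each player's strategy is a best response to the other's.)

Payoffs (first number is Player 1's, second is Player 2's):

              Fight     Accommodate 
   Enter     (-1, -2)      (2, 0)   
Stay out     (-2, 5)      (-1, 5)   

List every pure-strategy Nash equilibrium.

(Enter, Accommodate)

(Enter, Fight): Player 2 prefers Accommodate (0 > -2) — not an equilibrium.
(Enter, Accommodate): Player 1 gets 2 ≥ -1 from Stay out, and Player 2 gets 0 ≥ -2 from Fight — Nash equilibrium.
(Stay out, Fight): Player 1 prefers Enter (-1 > -2) — not an equilibrium.
(Stay out, Accommodate): Player 1 prefers Enter (2 > -1) — not an equilibrium.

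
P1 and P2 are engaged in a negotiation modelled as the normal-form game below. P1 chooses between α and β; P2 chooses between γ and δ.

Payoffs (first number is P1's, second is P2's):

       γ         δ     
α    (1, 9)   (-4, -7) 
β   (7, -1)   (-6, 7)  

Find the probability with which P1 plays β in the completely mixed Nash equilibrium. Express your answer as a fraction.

Let r be the probability that P1 plays α. In a completely mixed equilibrium, P2 must be indifferent between γ and δ.
P2's expected payoff from γ is 9r − (1−r); from δ it is −7r + 7(1−r).
Setting these equal: 10r − 1 = −14r + 7, so r = 1/3.
Therefore P1 plays β with probability 1 − 1/3 = 2/3.

2/3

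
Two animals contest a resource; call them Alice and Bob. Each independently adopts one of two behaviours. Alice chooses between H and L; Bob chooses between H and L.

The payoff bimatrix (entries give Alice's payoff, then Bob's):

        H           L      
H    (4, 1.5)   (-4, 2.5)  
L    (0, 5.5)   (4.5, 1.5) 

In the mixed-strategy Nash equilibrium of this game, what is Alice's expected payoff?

First find y, the probability Bob plays H, from Alice's indifference between H and L: 4y − 4(1−y) = 4.5(1−y), giving y = 17/25.
Since Alice is indifferent in equilibrium, Alice's expected payoff equals the payoff from either row against (17/25, 8/25). Using H: 4(17/25) − 4(8/25) = 36/25.

36/25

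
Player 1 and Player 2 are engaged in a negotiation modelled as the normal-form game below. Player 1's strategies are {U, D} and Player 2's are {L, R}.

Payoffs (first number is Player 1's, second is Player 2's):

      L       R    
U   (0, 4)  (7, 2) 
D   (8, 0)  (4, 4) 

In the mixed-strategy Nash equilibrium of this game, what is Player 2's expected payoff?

8/3

First find x, the probability Player 1 plays U, from Player 2's indifference between L and R: 4x = 2x + 4(1−x), giving x = 2/3.
Since Player 2 is indifferent in equilibrium, Player 2's expected payoff equals the payoff from either column against (2/3, 1/3). Using L: 4(2/3) = 8/3.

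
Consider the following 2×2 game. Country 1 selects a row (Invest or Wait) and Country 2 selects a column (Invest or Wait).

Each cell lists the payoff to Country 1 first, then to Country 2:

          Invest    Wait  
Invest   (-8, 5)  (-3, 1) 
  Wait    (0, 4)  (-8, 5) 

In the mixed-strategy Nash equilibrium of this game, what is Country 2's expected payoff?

First find p, the probability Country 1 plays Invest, from Country 2's indifference between Invest and Wait: 5p + 4(1−p) = p + 5(1−p), giving p = 1/5.
Since Country 2 is indifferent in equilibrium, Country 2's expected payoff equals the payoff from either column against (1/5, 4/5). Using Invest: 5(1/5) + 4(4/5) = 21/5.

21/5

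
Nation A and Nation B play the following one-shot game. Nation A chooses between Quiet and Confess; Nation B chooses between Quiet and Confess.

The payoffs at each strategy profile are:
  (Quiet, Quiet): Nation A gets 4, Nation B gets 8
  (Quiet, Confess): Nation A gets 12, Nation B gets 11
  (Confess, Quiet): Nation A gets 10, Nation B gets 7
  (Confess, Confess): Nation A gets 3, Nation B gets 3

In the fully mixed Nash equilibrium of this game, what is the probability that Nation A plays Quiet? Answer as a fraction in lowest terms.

Let r be the probability that Nation A plays Quiet. In a completely mixed equilibrium, Nation B must be indifferent between Quiet and Confess.
Nation B's expected payoff from Quiet is 8r + 7(1−r); from Confess it is 11r + 3(1−r).
Setting these equal: r + 7 = 8r + 3, so r = 4/7.

4/7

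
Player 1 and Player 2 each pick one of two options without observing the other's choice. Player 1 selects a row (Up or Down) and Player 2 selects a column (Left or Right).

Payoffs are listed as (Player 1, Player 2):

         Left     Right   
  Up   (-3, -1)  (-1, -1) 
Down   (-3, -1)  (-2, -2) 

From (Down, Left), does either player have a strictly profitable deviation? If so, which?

Player 1 at (Down, Left) earns -3; deviating to Up yields -3 — not better.
Player 2 earns -1; deviating to Right yields -2 — not better.
Neither player can strictly improve; the profile is a Nash equilibrium.

Neither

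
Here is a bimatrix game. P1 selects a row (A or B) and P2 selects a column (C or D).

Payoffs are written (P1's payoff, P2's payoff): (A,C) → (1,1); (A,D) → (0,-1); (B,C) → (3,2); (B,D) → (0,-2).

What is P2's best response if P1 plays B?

C

Against B, P2 earns 2 from C and -2 from D.
So C is the best response.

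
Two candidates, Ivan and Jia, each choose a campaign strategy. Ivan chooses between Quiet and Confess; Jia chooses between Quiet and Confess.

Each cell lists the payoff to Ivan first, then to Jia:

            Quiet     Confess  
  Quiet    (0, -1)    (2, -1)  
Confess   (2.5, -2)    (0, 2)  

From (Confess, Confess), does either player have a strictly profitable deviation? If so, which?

Ivan at (Confess, Confess) earns 0; deviating to Quiet yields 2 — a strict improvement.
Jia earns 2; deviating to Quiet yields -2 — not better.
Only Ivan has a strictly profitable deviation.

Ivan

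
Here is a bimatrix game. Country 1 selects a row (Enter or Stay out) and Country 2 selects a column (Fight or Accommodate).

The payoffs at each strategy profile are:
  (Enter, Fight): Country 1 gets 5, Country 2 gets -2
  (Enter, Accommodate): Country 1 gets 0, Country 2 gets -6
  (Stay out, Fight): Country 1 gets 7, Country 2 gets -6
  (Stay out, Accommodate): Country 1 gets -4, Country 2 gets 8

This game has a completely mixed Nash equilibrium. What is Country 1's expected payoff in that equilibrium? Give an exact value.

First find y, the probability Country 2 plays Fight, from Country 1's indifference between Enter and Stay out: 5y = 7y − 4(1−y), giving y = 2/3.
Since Country 1 is indifferent in equilibrium, Country 1's expected payoff equals the payoff from either row against (2/3, 1/3). Using Enter: 5(2/3) = 10/3.

10/3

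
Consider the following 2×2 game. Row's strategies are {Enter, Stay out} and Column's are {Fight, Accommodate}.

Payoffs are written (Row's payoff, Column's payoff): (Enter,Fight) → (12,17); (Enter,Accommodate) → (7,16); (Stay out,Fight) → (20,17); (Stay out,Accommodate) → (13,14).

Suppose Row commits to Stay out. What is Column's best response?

Fight

Against Stay out, Column earns 17 from Fight and 14 from Accommodate.
So Fight is the best response.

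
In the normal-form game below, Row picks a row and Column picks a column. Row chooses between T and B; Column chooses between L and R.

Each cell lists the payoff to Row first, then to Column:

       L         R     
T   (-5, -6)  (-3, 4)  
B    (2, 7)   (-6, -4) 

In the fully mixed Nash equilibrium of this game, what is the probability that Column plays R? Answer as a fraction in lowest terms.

7/10

Let y be the probability that Column plays L. In a completely mixed equilibrium, Row must be indifferent between T and B.
Row's expected payoff from T is −5y − 3(1−y); from B it is 2y − 6(1−y).
Setting these equal: −2y − 3 = 8y − 6, so y = 3/10.
Therefore Column plays R with probability 1 − 3/10 = 7/10.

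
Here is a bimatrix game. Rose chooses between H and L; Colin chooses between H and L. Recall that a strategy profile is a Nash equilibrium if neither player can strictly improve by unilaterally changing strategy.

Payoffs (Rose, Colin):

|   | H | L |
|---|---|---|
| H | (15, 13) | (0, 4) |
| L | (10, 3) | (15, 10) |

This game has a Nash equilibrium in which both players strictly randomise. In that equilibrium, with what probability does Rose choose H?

7/16

Let r be the probability that Rose plays H. In a completely mixed equilibrium, Colin must be indifferent between H and L.
Colin's expected payoff from H is 13r + 3(1−r); from L it is 4r + 10(1−r).
Setting these equal: 10r + 3 = −6r + 10, so r = 7/16.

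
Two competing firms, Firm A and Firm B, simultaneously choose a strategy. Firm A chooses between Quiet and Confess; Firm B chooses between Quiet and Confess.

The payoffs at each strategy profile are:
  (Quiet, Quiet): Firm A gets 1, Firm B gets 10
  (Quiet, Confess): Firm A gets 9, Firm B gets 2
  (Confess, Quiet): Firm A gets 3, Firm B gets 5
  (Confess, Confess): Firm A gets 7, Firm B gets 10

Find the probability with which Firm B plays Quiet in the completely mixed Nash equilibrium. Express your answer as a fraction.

1/2

Let c be the probability that Firm B plays Quiet. In a completely mixed equilibrium, Firm A must be indifferent between Quiet and Confess.
Firm A's expected payoff from Quiet is c + 9(1−c); from Confess it is 3c + 7(1−c).
Setting these equal: −8c + 9 = −4c + 7, so c = 1/2.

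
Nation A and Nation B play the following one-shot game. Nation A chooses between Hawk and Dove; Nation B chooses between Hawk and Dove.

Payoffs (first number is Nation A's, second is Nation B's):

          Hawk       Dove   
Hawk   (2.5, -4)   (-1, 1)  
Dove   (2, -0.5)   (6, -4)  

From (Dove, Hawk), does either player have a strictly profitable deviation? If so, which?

Nation A

Nation A at (Dove, Hawk) earns 2; deviating to Hawk yields 2.5 — a strict improvement.
Nation B earns -0.5; deviating to Dove yields -4 — not better.
Only Nation A has a strictly profitable deviation.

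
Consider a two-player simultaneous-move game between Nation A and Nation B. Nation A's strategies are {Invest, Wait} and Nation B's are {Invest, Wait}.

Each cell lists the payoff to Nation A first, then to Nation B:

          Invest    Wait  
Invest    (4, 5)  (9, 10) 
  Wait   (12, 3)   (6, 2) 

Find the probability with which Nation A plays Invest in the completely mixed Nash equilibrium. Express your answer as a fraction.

Let r be the probability that Nation A plays Invest. In a completely mixed equilibrium, Nation B must be indifferent between Invest and Wait.
Nation B's expected payoff from Invest is 5r + 3(1−r); from Wait it is 10r + 2(1−r).
Setting these equal: 2r + 3 = 8r + 2, so r = 1/6.

1/6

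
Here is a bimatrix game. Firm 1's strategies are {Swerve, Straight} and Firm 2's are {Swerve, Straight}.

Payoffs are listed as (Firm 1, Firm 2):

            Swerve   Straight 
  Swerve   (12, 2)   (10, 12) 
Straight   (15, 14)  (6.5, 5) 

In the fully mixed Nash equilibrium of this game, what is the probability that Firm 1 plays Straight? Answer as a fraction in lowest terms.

10/19

Let r be the probability that Firm 1 plays Swerve. In a completely mixed equilibrium, Firm 2 must be indifferent between Swerve and Straight.
Firm 2's expected payoff from Swerve is 2r + 14(1−r); from Straight it is 12r + 5(1−r).
Setting these equal: −12r + 14 = 7r + 5, so r = 9/19.
Therefore Firm 1 plays Straight with probability 1 − 9/19 = 10/19.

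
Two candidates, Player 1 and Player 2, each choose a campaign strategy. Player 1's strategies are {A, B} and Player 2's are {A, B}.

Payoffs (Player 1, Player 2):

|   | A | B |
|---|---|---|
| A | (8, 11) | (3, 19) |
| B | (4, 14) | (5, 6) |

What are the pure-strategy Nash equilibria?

(A, A): Player 2 prefers B (19 > 11) — not an equilibrium.
(A, B): Player 1 prefers B (5 > 3) — not an equilibrium.
(B, A): Player 1 prefers A (8 > 4) — not an equilibrium.
(B, B): Player 2 prefers A (14 > 6) — not an equilibrium.

none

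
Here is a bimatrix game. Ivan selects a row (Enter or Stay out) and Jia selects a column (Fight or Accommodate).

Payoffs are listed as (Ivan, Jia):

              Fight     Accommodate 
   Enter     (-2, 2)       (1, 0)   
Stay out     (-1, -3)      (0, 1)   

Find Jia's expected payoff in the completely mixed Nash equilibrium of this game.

1/3

First find p, the probability Ivan plays Enter, from Jia's indifference between Fight and Accommodate: 2p − 3(1−p) = (1−p), giving p = 2/3.
Since Jia is indifferent in equilibrium, Jia's expected payoff equals the payoff from either column against (2/3, 1/3). Using Fight: 2(2/3) − 3(1/3) = 1/3.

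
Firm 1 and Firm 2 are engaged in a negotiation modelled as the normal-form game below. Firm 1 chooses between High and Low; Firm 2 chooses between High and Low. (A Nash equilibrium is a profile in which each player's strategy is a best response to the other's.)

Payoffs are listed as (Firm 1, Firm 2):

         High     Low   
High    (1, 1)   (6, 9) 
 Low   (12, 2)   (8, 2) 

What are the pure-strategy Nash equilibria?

(Low, High) and (Low, Low)

(High, High): Firm 1 prefers Low (12 > 1); Firm 2 prefers Low (9 > 1) — not an equilibrium.
(High, Low): Firm 1 prefers Low (8 > 6) — not an equilibrium.
(Low, High): Firm 1 gets 12 ≥ 1 from High, and Firm 2 gets 2 ≥ 2 from Low — Nash equilibrium.
(Low, Low): Firm 1 gets 8 ≥ 6 from High, and Firm 2 gets 2 ≥ 2 from High — Nash equilibrium.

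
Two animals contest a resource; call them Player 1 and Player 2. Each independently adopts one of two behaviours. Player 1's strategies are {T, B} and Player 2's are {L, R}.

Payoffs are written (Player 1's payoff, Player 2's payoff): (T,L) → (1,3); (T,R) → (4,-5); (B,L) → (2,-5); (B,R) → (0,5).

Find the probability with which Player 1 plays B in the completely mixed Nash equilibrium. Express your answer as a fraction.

Let x be the probability that Player 1 plays T. In a completely mixed equilibrium, Player 2 must be indifferent between L and R.
Player 2's expected payoff from L is 3x − 5(1−x); from R it is −5x + 5(1−x).
Setting these equal: 8x − 5 = −10x + 5, so x = 5/9.
Therefore Player 1 plays B with probability 1 − 5/9 = 4/9.

4/9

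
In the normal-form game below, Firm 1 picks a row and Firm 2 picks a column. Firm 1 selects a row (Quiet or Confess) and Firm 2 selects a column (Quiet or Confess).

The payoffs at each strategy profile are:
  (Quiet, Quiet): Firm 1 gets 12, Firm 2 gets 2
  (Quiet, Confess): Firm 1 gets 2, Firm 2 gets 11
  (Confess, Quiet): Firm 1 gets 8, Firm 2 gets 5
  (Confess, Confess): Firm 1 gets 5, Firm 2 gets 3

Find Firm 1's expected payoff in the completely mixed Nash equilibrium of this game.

First find q, the probability Firm 2 plays Quiet, from Firm 1's indifference between Quiet and Confess: 12q + 2(1−q) = 8q + 5(1−q), giving q = 3/7.
Since Firm 1 is indifferent in equilibrium, Firm 1's expected payoff equals the payoff from either row against (3/7, 4/7). Using Quiet: 12(3/7) + 2(4/7) = 44/7.

44/7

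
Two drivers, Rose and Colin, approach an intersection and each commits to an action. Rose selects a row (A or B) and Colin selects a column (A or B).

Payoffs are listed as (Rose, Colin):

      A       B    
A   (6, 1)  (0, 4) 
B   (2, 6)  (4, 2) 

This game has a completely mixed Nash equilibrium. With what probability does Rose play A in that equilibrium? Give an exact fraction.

Let r be the probability that Rose plays A. In a completely mixed equilibrium, Colin must be indifferent between A and B.
Colin's expected payoff from A is r + 6(1−r); from B it is 4r + 2(1−r).
Setting these equal: −5r + 6 = 2r + 2, so r = 4/7.

4/7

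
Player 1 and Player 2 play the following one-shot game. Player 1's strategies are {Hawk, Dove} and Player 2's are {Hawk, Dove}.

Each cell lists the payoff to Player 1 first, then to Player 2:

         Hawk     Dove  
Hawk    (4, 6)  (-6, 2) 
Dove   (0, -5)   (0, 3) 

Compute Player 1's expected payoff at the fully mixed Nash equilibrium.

First find q, the probability Player 2 plays Hawk, from Player 1's indifference between Hawk and Dove: 4q − 6(1−q) = 0, giving q = 3/5.
Since Player 1 is indifferent in equilibrium, Player 1's expected payoff equals the payoff from either row against (3/5, 2/5). Using Hawk: 4(3/5) − 6(2/5) = 0.

0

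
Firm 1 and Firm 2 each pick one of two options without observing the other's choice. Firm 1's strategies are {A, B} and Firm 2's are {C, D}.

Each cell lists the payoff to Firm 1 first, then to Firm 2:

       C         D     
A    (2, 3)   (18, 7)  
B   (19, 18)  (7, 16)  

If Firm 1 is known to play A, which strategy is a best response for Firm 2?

Against A, Firm 2 earns 3 from C and 7 from D.
So D is the best response.

D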